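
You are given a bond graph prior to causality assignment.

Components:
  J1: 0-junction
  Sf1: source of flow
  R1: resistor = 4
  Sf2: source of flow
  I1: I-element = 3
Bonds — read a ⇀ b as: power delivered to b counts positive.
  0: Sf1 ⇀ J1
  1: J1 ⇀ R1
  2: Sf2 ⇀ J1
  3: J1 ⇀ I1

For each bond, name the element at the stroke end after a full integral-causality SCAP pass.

#0 stroke→Sf1  (Sf1: flow source, stroke at near end)
#2 stroke→Sf2  (Sf2: flow source, stroke at near end)
#3 stroke→I1  (I1: I, integral causality)
#1 stroke→J1  (closing 0-jn rule on J1)

β0 |Sf1
β1 |J1
β2 |Sf2
β3 |I1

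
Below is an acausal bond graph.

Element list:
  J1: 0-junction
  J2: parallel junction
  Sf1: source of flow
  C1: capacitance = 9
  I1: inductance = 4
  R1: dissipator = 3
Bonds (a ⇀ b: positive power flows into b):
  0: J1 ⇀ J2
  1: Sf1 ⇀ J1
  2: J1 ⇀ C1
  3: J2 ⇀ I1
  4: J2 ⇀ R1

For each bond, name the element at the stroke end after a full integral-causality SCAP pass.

β0 →J2
β1 →Sf1
β2 →J1
β3 →I1
β4 →R1

b1 |Sf1  (Sf1: flow source, stroke at near end)
b2 |J1  (C1 outputs effort q/C1)
b0 |J2  (common-e at J1 fixed by 2)
b3 |I1  (J2 effort already set via bond 0)
b4 |R1  (0-jn J2 has e-setter on 0)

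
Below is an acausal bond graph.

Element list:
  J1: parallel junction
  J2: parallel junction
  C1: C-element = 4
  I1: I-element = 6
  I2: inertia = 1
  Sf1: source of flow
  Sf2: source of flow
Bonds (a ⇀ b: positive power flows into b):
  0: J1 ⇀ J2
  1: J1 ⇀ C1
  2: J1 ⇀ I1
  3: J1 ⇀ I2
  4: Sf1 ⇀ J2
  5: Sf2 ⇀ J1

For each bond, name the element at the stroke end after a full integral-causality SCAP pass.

bond 4 |Sf1  (Sf1: flow source, stroke at near end)
bond 5 |Sf2  (Sf2 fixes flow; stroke at Sf2)
bond 0 |J2  (closing 0-jn rule on J2)
bond 1 |J1  (prefer integral on C1)
bond 2 |I1  (0-jn J1 has e-setter on 1)
bond 3 |I2  (J1 effort already set via bond 1)

bond 0 stroke at J2
bond 1 stroke at J1
bond 2 stroke at I1
bond 3 stroke at I2
bond 4 stroke at Sf1
bond 5 stroke at Sf2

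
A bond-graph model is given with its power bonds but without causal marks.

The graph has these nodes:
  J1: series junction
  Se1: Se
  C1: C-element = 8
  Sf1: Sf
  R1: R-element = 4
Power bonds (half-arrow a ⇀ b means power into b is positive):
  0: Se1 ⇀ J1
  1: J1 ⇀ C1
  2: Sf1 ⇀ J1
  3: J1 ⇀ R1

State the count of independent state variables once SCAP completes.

#0 →J1  (source Se1 imposes e)
#2 →Sf1  (Sf1 (Sf) sets flow on bond)
#1 →J1  (common-f at J1 fixed by 2)
#3 →J1  (common-f at J1 fixed by 2)

1  (C1 all integral)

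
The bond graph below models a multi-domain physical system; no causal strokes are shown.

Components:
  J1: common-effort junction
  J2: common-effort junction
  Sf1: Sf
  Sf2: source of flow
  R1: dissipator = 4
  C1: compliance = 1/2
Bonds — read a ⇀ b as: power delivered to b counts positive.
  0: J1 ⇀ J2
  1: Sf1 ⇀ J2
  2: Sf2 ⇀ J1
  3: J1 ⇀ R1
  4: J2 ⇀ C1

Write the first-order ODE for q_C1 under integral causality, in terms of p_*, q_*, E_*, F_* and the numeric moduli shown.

dq_C1/dt = F_Sf1 + F_Sf2 - q_C1/2

b1 →Sf1  (source Sf1 imposes f)
b2 →Sf2  (Sf2 (Sf) sets flow on bond)
b4 →J2  (C1 outputs effort q/C1)
b0 →J1  (J2 effort already set via bond 4)
b3 →R1  (J1: bond 0 brought effort, rest push out)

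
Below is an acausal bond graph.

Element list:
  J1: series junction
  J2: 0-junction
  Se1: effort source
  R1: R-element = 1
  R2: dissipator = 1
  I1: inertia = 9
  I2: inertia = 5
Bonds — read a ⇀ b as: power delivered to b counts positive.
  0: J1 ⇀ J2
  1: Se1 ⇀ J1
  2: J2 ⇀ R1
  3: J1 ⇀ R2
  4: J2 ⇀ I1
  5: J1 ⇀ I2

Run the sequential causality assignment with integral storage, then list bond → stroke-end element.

b0 |J1
b1 |J1
b2 |J2
b3 |J1
b4 |I1
b5 |I2

#1 stroke at J1  (source Se1 imposes e)
#4 stroke at I1  (prefer integral on I1)
#5 stroke at I2  (I2: I, integral causality)
#0 stroke at J1  (J1 flow already set via bond 5)
#3 stroke at J1  (J1: bond 5 brought flow, rest push out)
#2 stroke at J2  (closing 0-jn rule on J2)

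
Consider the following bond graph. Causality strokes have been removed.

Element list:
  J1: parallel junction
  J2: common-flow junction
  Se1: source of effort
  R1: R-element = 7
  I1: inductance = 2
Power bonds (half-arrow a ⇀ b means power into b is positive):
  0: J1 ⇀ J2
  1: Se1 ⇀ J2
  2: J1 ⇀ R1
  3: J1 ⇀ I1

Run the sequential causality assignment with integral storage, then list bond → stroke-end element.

#0 stroke→J1
#1 stroke→J2
#2 stroke→R1
#3 stroke→I1

#1 →J2  (Se1 fixes effort; stroke away)
#0 →J1  (only one flow-in slot at J2)
#2 →R1  (0-jn J1 has e-setter on 0)
#3 →I1  (J1: bond 0 brought effort, rest push out)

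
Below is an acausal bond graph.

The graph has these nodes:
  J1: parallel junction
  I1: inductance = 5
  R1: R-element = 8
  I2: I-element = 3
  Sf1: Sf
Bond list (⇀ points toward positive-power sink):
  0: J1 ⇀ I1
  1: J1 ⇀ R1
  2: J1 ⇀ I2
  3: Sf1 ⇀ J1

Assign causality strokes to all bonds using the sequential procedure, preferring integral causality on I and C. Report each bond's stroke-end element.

#0 |I1
#1 |J1
#2 |I2
#3 |Sf1

bond 3 stroke at Sf1  (source Sf1 imposes f)
bond 0 stroke at I1  (prefer integral on I1)
bond 2 stroke at I2  (prefer integral on I2)
bond 1 stroke at J1  (J1 needs exactly one e-in)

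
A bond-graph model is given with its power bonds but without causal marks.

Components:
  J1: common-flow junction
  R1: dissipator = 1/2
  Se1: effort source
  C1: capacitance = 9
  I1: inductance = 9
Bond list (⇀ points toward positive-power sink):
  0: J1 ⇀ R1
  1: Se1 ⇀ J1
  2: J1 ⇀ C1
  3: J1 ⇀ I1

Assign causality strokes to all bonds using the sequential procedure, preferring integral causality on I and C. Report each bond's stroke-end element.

b1 stroke at J1  (source Se1 imposes e)
b2 stroke at J1  (C1: C, integral causality)
b3 stroke at I1  (I1 integral (f out))
b0 stroke at J1  (common-f at J1 fixed by 3)

#0 →J1
#1 →J1
#2 →J1
#3 →I1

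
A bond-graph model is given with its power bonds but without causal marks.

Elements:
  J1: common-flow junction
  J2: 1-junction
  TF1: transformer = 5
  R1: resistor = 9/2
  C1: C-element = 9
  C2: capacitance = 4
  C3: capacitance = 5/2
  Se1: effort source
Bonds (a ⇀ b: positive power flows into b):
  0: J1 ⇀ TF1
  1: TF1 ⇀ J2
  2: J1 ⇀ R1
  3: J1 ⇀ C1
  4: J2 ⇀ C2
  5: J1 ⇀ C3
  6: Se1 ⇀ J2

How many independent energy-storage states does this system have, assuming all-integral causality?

b6 stroke→J2  (Se1 fixes effort; stroke away)
b3 stroke→J1  (prefer integral on C1)
b4 stroke→J2  (C2: C, integral causality)
b1 stroke→TF1  (J2 needs exactly one f-in)
b0 stroke→J1  (TF1 one-in-one-out from 1)
b5 stroke→J1  (C3: C, integral causality)
b2 stroke→R1  (J1 needs exactly one f-in)

3  (C1, C2, C3 all integral)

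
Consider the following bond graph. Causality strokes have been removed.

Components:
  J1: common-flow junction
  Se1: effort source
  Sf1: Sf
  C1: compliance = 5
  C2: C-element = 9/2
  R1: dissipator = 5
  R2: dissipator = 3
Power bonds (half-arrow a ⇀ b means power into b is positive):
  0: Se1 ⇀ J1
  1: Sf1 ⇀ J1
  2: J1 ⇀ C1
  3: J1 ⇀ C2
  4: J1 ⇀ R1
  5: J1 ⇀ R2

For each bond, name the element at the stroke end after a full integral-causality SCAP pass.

bond 0 stroke at J1  (Se1 (Se) sets effort on bond)
bond 1 stroke at Sf1  (Sf1 fixes flow; stroke at Sf1)
bond 2 stroke at J1  (J1 flow already set via bond 1)
bond 3 stroke at J1  (1-jn J1 has f-setter on 1)
bond 4 stroke at J1  (J1: bond 1 brought flow, rest push out)
bond 5 stroke at J1  (common-f at J1 fixed by 1)

#0 |J1
#1 |Sf1
#2 |J1
#3 |J1
#4 |J1
#5 |J1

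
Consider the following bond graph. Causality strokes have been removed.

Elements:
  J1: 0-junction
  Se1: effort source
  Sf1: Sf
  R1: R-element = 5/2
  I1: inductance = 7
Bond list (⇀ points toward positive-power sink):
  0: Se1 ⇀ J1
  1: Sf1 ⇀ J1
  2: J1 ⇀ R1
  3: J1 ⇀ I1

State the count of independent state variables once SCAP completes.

#0 stroke at J1  (source Se1 imposes e)
#1 stroke at Sf1  (Sf1 fixes flow; stroke at Sf1)
#2 stroke at R1  (J1: bond 0 brought effort, rest push out)
#3 stroke at I1  (0-jn J1 has e-setter on 0)

1  (I1 all integral)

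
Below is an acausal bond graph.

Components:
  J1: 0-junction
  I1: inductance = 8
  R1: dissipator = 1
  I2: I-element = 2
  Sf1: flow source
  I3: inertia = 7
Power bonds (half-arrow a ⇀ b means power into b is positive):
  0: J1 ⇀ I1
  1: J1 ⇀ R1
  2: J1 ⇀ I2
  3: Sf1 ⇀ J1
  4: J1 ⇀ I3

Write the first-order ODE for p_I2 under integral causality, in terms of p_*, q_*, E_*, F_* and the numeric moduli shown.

#3 stroke at Sf1  (Sf1: flow source, stroke at near end)
#0 stroke at I1  (I1 outputs flow p/I1)
#2 stroke at I2  (I2: I, integral causality)
#4 stroke at I3  (I3 integral (f out))
#1 stroke at J1  (J1 needs exactly one e-in)

dp_I2/dt = F_Sf1 - p_I1/8 - p_I2/2 - p_I3/7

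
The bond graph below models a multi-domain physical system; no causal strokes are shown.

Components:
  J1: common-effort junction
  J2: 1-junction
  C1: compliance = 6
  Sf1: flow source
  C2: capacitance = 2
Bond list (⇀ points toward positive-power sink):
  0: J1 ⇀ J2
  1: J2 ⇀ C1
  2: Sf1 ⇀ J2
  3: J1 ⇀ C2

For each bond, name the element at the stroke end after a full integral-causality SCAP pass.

β2 stroke→Sf1  (source Sf1 imposes f)
β0 stroke→J2  (1-jn J2 has f-setter on 2)
β1 stroke→J2  (common-f at J2 fixed by 2)
β3 stroke→J1  (J1: last free bond brings effort in)

#0 →J2
#1 →J2
#2 →Sf1
#3 →J1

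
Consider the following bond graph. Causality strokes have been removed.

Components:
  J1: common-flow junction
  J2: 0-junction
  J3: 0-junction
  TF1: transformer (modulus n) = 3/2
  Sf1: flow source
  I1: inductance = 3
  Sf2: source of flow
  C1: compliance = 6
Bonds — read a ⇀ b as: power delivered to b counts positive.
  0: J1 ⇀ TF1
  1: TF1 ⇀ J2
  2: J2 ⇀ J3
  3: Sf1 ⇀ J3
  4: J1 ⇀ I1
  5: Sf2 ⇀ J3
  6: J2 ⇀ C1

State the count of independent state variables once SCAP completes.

2  (C1, I1 all integral)

b3 stroke at Sf1  (Sf1: flow source, stroke at near end)
b5 stroke at Sf2  (Sf2 (Sf) sets flow on bond)
b2 stroke at J3  (only one effort-in slot at J3)
b4 stroke at I1  (I1 outputs flow p/I1)
b0 stroke at J1  (common-f at J1 fixed by 4)
b1 stroke at TF1  (through TF1, causality passes straight; one stroke at TF1)
b6 stroke at J2  (only one effort-in slot at J2)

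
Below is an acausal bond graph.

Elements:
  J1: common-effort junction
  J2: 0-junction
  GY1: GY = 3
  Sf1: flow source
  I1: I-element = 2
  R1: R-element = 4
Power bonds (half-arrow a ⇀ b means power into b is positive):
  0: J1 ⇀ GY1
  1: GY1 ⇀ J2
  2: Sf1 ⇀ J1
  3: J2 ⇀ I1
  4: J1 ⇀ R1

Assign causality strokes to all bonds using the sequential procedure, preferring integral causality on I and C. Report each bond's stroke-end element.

#0 stroke at J1
#1 stroke at J2
#2 stroke at Sf1
#3 stroke at I1
#4 stroke at R1

β2 |Sf1  (Sf1 (Sf) sets flow on bond)
β3 |I1  (I1 integral (f out))
β1 |J2  (J2: last free bond brings effort in)
β0 |J1  (through GY1, causality inverts; strokes same side of GY1)
β4 |R1  (J1 effort already set via bond 0)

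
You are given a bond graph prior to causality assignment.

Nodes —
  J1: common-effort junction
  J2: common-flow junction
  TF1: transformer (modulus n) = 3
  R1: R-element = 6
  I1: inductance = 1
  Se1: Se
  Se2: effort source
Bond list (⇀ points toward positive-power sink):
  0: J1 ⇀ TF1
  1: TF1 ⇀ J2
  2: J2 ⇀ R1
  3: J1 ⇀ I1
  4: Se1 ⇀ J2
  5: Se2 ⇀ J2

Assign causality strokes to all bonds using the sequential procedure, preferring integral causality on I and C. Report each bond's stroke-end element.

#4 stroke→J2  (Se1 (Se) sets effort on bond)
#5 stroke→J2  (Se2 (Se) sets effort on bond)
#3 stroke→I1  (I1 integral (f out))
#0 stroke→J1  (only one effort-in slot at J1)
#1 stroke→TF1  (TF TF1: opposite of bond 0)
#2 stroke→J2  (J2 flow already set via bond 1)

#0 stroke→J1
#1 stroke→TF1
#2 stroke→J2
#3 stroke→I1
#4 stroke→J2
#5 stroke→J2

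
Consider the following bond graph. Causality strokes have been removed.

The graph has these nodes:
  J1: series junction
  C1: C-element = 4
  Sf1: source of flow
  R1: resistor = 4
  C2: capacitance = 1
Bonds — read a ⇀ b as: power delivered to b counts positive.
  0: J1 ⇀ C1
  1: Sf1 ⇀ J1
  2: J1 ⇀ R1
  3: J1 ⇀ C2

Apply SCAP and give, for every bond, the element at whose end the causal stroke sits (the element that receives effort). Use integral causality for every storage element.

β0 stroke at J1
β1 stroke at Sf1
β2 stroke at J1
β3 stroke at J1

β1 |Sf1  (source Sf1 imposes f)
β0 |J1  (J1 flow already set via bond 1)
β2 |J1  (common-f at J1 fixed by 1)
β3 |J1  (J1: bond 1 brought flow, rest push out)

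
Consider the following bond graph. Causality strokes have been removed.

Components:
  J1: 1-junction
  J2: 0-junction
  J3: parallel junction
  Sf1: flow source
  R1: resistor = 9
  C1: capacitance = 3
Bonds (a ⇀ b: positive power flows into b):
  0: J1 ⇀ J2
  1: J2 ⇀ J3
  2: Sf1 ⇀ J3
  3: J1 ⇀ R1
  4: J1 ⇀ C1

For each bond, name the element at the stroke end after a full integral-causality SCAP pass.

b0 →J2
b1 →J3
b2 →Sf1
b3 →J1
b4 →J1

β2 →Sf1  (Sf1 (Sf) sets flow on bond)
β1 →J3  (J3: last free bond brings effort in)
β0 →J2  (only one effort-in slot at J2)
β3 →J1  (J1 flow already set via bond 0)
β4 →J1  (J1: bond 0 brought flow, rest push out)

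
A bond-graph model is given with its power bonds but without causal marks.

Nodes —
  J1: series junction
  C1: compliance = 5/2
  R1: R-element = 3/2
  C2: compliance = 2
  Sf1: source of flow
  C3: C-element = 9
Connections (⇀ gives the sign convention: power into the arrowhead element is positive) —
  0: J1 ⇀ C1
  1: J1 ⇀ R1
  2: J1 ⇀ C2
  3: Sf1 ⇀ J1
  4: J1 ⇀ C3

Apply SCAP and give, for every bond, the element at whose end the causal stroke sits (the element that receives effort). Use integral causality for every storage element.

bond 3 |Sf1  (source Sf1 imposes f)
bond 0 |J1  (common-f at J1 fixed by 3)
bond 1 |J1  (J1 flow already set via bond 3)
bond 2 |J1  (J1 flow already set via bond 3)
bond 4 |J1  (J1 flow already set via bond 3)

β0 stroke at J1
β1 stroke at J1
β2 stroke at J1
β3 stroke at Sf1
β4 stroke at J1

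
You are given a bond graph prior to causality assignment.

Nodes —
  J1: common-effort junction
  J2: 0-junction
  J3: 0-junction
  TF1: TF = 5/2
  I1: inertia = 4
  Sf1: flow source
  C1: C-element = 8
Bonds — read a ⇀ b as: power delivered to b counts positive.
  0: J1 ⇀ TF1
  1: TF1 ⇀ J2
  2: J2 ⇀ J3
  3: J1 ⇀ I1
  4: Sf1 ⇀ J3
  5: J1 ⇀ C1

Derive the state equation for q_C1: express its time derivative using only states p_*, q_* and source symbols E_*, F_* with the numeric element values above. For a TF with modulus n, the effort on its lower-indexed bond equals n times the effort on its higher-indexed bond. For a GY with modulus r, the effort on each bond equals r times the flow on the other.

β4 |Sf1  (Sf1 fixes flow; stroke at Sf1)
β2 |J3  (J3 needs exactly one e-in)
β1 |J2  (J2: last free bond brings effort in)
β0 |TF1  (TF1: transformer flips bond 1)
β3 |I1  (I1 outputs flow p/I1)
β5 |J1  (closing 0-jn rule on J1)

dq_C1/dt = 2*F_Sf1/5 - p_I1/4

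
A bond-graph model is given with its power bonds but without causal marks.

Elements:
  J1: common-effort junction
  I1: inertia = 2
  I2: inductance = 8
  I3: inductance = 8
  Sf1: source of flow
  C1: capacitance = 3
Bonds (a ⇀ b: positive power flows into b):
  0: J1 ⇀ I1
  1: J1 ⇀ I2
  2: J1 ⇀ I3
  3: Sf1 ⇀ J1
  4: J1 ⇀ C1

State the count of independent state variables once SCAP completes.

4  (C1, I1, I2, I3 all integral)

β3 →Sf1  (Sf1 (Sf) sets flow on bond)
β0 →I1  (I1: I, integral causality)
β1 →I2  (I2: I, integral causality)
β2 →I3  (I3 outputs flow p/I3)
β4 →J1  (J1: last free bond brings effort in)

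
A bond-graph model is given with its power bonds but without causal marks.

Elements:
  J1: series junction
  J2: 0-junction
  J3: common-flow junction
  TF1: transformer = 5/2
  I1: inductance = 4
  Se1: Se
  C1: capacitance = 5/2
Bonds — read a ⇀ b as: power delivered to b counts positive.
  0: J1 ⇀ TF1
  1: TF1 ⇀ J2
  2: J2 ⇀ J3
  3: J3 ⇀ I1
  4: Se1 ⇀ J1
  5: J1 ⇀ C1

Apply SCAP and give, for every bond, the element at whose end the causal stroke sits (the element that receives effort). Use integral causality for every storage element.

β0 stroke→TF1
β1 stroke→J2
β2 stroke→J3
β3 stroke→I1
β4 stroke→J1
β5 stroke→J1

b4 stroke at J1  (Se1 (Se) sets effort on bond)
b3 stroke at I1  (prefer integral on I1)
b2 stroke at J3  (common-f at J3 fixed by 3)
b1 stroke at J2  (J2 needs exactly one e-in)
b0 stroke at TF1  (TF1: transformer flips bond 1)
b5 stroke at J1  (1-jn J1 has f-setter on 0)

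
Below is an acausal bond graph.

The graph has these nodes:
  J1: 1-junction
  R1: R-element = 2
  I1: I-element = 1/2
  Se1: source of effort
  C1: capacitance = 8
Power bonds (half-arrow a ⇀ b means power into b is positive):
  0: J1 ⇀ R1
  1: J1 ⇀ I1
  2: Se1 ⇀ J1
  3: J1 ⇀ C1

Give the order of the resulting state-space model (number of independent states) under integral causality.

2  (C1, I1 all integral)

#2 stroke→J1  (source Se1 imposes e)
#1 stroke→I1  (I1: I, integral causality)
#0 stroke→J1  (common-f at J1 fixed by 1)
#3 stroke→J1  (common-f at J1 fixed by 1)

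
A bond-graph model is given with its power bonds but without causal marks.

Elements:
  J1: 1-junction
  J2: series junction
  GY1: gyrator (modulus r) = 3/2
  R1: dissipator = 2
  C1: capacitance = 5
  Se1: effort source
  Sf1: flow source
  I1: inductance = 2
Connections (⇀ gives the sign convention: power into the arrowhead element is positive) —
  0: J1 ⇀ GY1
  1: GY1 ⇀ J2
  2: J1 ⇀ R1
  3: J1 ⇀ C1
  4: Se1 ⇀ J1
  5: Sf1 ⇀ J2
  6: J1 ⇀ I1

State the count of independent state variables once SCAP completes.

β4 →J1  (Se1 (Se) sets effort on bond)
β5 →Sf1  (Sf1 fixes flow; stroke at Sf1)
β1 →J2  (1-jn J2 has f-setter on 5)
β0 →J1  (GY1 both-in/both-out from 1)
β3 →J1  (prefer integral on C1)
β6 →I1  (I1 outputs flow p/I1)
β2 →J1  (J1: bond 6 brought flow, rest push out)

2  (C1, I1 all integral)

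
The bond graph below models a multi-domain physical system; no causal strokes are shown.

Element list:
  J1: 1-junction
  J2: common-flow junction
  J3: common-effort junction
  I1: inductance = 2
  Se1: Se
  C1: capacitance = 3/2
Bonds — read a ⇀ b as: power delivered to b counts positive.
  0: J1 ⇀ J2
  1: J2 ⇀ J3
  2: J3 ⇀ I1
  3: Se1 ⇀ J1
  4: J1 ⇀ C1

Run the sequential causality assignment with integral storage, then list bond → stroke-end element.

#3 →J1  (Se1: effort source, stroke at far end)
#2 →I1  (I1 outputs flow p/I1)
#1 →J3  (closing 0-jn rule on J3)
#0 →J2  (1-jn J2 has f-setter on 1)
#4 →J1  (J1: bond 0 brought flow, rest push out)

β0 |J2
β1 |J3
β2 |I1
β3 |J1
β4 |J1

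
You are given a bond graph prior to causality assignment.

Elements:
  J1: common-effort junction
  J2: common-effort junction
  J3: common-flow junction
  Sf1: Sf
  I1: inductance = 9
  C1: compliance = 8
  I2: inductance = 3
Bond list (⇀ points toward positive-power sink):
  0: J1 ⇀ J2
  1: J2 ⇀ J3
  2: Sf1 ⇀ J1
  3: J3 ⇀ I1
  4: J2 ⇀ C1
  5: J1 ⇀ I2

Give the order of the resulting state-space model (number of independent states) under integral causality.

#2 →Sf1  (Sf1: flow source, stroke at near end)
#3 →I1  (I1: I, integral causality)
#1 →J3  (J3 flow already set via bond 3)
#4 →J2  (C1 outputs effort q/C1)
#0 →J1  (J2 effort already set via bond 4)
#5 →I2  (J1 effort already set via bond 0)

3  (C1, I1, I2 all integral)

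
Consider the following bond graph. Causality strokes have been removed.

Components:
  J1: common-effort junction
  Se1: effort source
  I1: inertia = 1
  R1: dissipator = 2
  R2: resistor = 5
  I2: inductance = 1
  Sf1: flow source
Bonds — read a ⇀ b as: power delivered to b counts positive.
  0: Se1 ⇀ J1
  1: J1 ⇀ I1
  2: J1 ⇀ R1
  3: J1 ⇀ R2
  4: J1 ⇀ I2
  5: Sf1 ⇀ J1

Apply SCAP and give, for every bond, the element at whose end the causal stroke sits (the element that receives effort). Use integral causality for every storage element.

bond 0 stroke at J1  (Se1: effort source, stroke at far end)
bond 5 stroke at Sf1  (Sf1 (Sf) sets flow on bond)
bond 1 stroke at I1  (0-jn J1 has e-setter on 0)
bond 2 stroke at R1  (J1 effort already set via bond 0)
bond 3 stroke at R2  (0-jn J1 has e-setter on 0)
bond 4 stroke at I2  (common-e at J1 fixed by 0)

β0 →J1
β1 →I1
β2 →R1
β3 →R2
β4 →I2
β5 →Sf1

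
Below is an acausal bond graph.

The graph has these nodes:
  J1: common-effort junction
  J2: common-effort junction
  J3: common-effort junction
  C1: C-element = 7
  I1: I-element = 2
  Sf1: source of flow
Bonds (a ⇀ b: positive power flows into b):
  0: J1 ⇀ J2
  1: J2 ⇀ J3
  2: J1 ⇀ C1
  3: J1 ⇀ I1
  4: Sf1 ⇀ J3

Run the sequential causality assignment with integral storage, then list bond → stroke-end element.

β4 stroke at Sf1  (Sf1 (Sf) sets flow on bond)
β1 stroke at J3  (J3: last free bond brings effort in)
β0 stroke at J2  (only one effort-in slot at J2)
β2 stroke at J1  (prefer integral on C1)
β3 stroke at I1  (J1 effort already set via bond 2)

bond 0 |J2
bond 1 |J3
bond 2 |J1
bond 3 |I1
bond 4 |Sf1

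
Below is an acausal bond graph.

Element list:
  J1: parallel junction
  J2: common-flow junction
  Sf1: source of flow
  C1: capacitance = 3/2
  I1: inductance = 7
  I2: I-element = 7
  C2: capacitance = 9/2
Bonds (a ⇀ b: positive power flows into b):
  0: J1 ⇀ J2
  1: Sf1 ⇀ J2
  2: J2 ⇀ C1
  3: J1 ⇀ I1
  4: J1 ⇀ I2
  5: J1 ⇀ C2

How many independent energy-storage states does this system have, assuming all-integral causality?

4  (C1, C2, I1, I2 all integral)

#1 stroke at Sf1  (Sf1: flow source, stroke at near end)
#0 stroke at J2  (1-jn J2 has f-setter on 1)
#2 stroke at J2  (J2 flow already set via bond 1)
#3 stroke at I1  (I1 integral (f out))
#4 stroke at I2  (I2 outputs flow p/I2)
#5 stroke at J1  (J1: last free bond brings effort in)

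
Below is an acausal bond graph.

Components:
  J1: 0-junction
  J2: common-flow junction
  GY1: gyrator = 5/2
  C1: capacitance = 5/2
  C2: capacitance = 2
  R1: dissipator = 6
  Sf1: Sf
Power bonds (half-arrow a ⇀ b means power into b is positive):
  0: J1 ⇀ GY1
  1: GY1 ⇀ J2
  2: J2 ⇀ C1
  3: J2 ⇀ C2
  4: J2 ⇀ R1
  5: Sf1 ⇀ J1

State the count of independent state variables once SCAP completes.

b5 stroke→Sf1  (Sf1: flow source, stroke at near end)
b0 stroke→J1  (J1 needs exactly one e-in)
b1 stroke→J2  (GY1: gyrator matches bond 0)
b2 stroke→J2  (C1: C, integral causality)
b3 stroke→J2  (C2 integral (e out))
b4 stroke→R1  (J2: last free bond brings flow in)

2  (C1, C2 all integral)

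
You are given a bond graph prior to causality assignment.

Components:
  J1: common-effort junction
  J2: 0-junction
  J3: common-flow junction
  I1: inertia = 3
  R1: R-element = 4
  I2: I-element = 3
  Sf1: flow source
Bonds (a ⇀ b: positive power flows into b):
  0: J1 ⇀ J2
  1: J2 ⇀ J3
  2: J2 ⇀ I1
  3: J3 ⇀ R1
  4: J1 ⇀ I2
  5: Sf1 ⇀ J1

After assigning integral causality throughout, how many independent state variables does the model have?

2  (I1, I2 all integral)

b5 stroke→Sf1  (Sf1 fixes flow; stroke at Sf1)
b2 stroke→I1  (I1 integral (f out))
b4 stroke→I2  (I2: I, integral causality)
b0 stroke→J1  (J1 needs exactly one e-in)
b1 stroke→J2  (closing 0-jn rule on J2)
b3 stroke→J3  (common-f at J3 fixed by 1)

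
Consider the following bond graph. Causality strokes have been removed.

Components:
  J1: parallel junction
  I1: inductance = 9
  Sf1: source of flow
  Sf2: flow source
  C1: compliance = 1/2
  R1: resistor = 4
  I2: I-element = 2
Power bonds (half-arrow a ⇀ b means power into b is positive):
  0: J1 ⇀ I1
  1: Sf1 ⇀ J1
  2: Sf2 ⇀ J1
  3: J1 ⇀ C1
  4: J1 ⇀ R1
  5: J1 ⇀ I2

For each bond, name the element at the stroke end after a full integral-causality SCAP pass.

bond 0 stroke→I1
bond 1 stroke→Sf1
bond 2 stroke→Sf2
bond 3 stroke→J1
bond 4 stroke→R1
bond 5 stroke→I2

bond 1 stroke→Sf1  (Sf1 fixes flow; stroke at Sf1)
bond 2 stroke→Sf2  (Sf2 fixes flow; stroke at Sf2)
bond 0 stroke→I1  (I1: I, integral causality)
bond 3 stroke→J1  (C1 integral (e out))
bond 4 stroke→R1  (common-e at J1 fixed by 3)
bond 5 stroke→I2  (J1 effort already set via bond 3)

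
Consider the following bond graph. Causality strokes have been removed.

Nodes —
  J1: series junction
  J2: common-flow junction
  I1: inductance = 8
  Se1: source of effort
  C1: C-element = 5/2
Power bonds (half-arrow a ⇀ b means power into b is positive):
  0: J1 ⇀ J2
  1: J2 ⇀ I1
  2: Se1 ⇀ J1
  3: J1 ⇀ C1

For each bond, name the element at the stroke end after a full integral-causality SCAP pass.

b0 stroke→J2
b1 stroke→I1
b2 stroke→J1
b3 stroke→J1

#2 stroke at J1  (Se1: effort source, stroke at far end)
#1 stroke at I1  (I1 integral (f out))
#0 stroke at J2  (J2 flow already set via bond 1)
#3 stroke at J1  (J1 flow already set via bond 0)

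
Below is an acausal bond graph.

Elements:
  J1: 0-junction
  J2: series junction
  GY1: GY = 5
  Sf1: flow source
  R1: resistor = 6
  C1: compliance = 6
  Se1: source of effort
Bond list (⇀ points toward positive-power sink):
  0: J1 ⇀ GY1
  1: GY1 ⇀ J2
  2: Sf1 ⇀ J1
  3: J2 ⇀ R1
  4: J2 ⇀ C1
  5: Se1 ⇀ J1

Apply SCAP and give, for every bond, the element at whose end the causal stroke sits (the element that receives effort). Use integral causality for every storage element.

β0 stroke→GY1
β1 stroke→GY1
β2 stroke→Sf1
β3 stroke→J2
β4 stroke→J2
β5 stroke→J1

b2 |Sf1  (Sf1: flow source, stroke at near end)
b5 |J1  (Se1: effort source, stroke at far end)
b0 |GY1  (0-jn J1 has e-setter on 5)
b1 |GY1  (GY1: gyrator matches bond 0)
b3 |J2  (J2 flow already set via bond 1)
b4 |J2  (1-jn J2 has f-setter on 1)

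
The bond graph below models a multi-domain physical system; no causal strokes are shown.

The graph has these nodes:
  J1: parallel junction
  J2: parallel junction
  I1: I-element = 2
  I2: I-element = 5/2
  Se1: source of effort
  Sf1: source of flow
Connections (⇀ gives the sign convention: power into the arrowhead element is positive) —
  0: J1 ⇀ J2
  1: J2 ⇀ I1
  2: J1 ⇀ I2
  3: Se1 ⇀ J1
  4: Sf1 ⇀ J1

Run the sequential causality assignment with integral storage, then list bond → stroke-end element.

#3 stroke at J1  (Se1 (Se) sets effort on bond)
#4 stroke at Sf1  (Sf1 fixes flow; stroke at Sf1)
#0 stroke at J2  (J1: bond 3 brought effort, rest push out)
#2 stroke at I2  (0-jn J1 has e-setter on 3)
#1 stroke at I1  (common-e at J2 fixed by 0)

#0 |J2
#1 |I1
#2 |I2
#3 |J1
#4 |Sf1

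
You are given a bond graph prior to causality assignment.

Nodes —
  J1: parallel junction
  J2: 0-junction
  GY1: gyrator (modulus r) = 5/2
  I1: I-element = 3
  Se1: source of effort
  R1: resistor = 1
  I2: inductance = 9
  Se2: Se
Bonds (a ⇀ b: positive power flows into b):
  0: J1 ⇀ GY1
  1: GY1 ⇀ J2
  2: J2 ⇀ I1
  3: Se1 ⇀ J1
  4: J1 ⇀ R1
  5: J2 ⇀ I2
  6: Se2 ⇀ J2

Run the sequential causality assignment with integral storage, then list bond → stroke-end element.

bond 3 stroke at J1  (Se1 fixes effort; stroke away)
bond 6 stroke at J2  (Se2 (Se) sets effort on bond)
bond 0 stroke at GY1  (common-e at J1 fixed by 3)
bond 4 stroke at R1  (0-jn J1 has e-setter on 3)
bond 1 stroke at GY1  (common-e at J2 fixed by 6)
bond 2 stroke at I1  (common-e at J2 fixed by 6)
bond 5 stroke at I2  (0-jn J2 has e-setter on 6)

β0 stroke→GY1
β1 stroke→GY1
β2 stroke→I1
β3 stroke→J1
β4 stroke→R1
β5 stroke→I2
β6 stroke→J2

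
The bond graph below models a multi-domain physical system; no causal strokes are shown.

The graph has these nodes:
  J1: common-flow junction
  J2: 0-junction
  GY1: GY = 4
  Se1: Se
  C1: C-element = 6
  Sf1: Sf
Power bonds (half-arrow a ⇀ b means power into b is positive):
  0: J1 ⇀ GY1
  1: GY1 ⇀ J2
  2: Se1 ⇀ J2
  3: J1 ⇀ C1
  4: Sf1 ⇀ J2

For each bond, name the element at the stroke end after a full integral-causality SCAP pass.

#0 →GY1
#1 →GY1
#2 →J2
#3 →J1
#4 →Sf1

bond 2 stroke at J2  (Se1 (Se) sets effort on bond)
bond 4 stroke at Sf1  (source Sf1 imposes f)
bond 1 stroke at GY1  (J2: bond 2 brought effort, rest push out)
bond 0 stroke at GY1  (through GY1, causality inverts; strokes same side of GY1)
bond 3 stroke at J1  (common-f at J1 fixed by 0)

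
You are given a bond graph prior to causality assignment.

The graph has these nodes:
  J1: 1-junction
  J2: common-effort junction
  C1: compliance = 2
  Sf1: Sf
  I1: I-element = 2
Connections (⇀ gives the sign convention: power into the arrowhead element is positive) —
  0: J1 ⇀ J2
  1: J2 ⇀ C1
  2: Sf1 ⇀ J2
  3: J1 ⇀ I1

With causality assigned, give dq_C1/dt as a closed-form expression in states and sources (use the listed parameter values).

β2 →Sf1  (source Sf1 imposes f)
β1 →J2  (C1: C, integral causality)
β0 →J1  (0-jn J2 has e-setter on 1)
β3 →I1  (J1 needs exactly one f-in)

dq_C1/dt = F_Sf1 + p_I1/2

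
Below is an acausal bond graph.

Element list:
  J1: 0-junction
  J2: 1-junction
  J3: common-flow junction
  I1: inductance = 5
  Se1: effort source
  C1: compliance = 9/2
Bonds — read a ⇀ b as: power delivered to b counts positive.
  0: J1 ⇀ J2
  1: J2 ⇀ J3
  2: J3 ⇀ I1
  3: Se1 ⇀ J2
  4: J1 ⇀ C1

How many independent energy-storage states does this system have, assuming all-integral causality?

b3 |J2  (Se1 (Se) sets effort on bond)
b2 |I1  (I1 outputs flow p/I1)
b1 |J3  (J3 flow already set via bond 2)
b0 |J2  (common-f at J2 fixed by 1)
b4 |J1  (J1: last free bond brings effort in)

2  (C1, I1 all integral)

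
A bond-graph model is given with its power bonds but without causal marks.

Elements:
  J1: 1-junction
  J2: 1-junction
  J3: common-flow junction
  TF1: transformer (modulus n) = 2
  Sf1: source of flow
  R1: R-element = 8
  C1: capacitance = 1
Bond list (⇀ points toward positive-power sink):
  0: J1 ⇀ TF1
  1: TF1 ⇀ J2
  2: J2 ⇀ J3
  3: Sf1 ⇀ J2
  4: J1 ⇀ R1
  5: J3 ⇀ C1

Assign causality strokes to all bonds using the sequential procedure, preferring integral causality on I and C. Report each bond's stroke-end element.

bond 0 stroke at TF1
bond 1 stroke at J2
bond 2 stroke at J2
bond 3 stroke at Sf1
bond 4 stroke at J1
bond 5 stroke at J3

bond 3 stroke→Sf1  (Sf1 (Sf) sets flow on bond)
bond 1 stroke→J2  (J2 flow already set via bond 3)
bond 2 stroke→J2  (J2: bond 3 brought flow, rest push out)
bond 5 stroke→J3  (J3: bond 2 brought flow, rest push out)
bond 0 stroke→TF1  (TF1 one-in-one-out from 1)
bond 4 stroke→J1  (1-jn J1 has f-setter on 0)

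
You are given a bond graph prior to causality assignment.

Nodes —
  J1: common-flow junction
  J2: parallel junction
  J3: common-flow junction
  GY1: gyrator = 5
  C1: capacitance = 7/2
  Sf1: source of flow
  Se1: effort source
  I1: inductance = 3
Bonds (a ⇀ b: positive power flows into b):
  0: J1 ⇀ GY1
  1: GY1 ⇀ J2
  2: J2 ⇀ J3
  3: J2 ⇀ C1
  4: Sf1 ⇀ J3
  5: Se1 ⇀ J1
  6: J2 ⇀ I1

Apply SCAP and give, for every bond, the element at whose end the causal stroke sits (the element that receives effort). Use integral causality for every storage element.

#0 stroke at GY1
#1 stroke at GY1
#2 stroke at J3
#3 stroke at J2
#4 stroke at Sf1
#5 stroke at J1
#6 stroke at I1

bond 4 |Sf1  (Sf1 fixes flow; stroke at Sf1)
bond 5 |J1  (Se1 fixes effort; stroke away)
bond 0 |GY1  (J1: last free bond brings flow in)
bond 2 |J3  (1-jn J3 has f-setter on 4)
bond 1 |GY1  (GY1: gyrator matches bond 0)
bond 3 |J2  (C1: C, integral causality)
bond 6 |I1  (J2 effort already set via bond 3)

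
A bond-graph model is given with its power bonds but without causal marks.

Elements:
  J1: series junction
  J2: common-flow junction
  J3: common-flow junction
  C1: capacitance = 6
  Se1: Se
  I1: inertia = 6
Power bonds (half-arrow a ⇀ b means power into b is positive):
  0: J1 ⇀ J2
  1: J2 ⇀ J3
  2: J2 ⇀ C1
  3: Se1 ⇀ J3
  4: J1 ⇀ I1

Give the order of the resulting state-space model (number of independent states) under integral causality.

β3 →J3  (Se1: effort source, stroke at far end)
β1 →J2  (closing 1-jn rule on J3)
β2 →J2  (prefer integral on C1)
β0 →J1  (only one flow-in slot at J2)
β4 →I1  (closing 1-jn rule on J1)

2  (C1, I1 all integral)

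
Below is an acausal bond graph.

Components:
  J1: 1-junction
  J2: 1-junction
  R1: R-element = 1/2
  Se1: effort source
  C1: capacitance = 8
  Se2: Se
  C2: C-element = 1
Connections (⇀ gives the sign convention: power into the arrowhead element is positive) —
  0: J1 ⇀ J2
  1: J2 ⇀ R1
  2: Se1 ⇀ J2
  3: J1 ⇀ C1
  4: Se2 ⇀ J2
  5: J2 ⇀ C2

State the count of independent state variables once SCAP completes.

2  (C1, C2 all integral)

β2 →J2  (Se1 fixes effort; stroke away)
β4 →J2  (source Se2 imposes e)
β3 →J1  (C1: C, integral causality)
β0 →J2  (J1: last free bond brings flow in)
β5 →J2  (C2 integral (e out))
β1 →R1  (only one flow-in slot at J2)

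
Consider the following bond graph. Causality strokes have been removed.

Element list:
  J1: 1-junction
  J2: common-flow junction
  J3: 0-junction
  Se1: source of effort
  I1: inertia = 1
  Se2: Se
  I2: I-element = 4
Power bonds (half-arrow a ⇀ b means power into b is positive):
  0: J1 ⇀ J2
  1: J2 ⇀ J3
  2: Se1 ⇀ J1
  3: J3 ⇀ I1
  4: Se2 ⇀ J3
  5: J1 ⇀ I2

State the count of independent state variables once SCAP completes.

#2 |J1  (Se1 fixes effort; stroke away)
#4 |J3  (Se2: effort source, stroke at far end)
#1 |J2  (0-jn J3 has e-setter on 4)
#3 |I1  (J3 effort already set via bond 4)
#0 |J1  (closing 1-jn rule on J2)
#5 |I2  (closing 1-jn rule on J1)

2  (I1, I2 all integral)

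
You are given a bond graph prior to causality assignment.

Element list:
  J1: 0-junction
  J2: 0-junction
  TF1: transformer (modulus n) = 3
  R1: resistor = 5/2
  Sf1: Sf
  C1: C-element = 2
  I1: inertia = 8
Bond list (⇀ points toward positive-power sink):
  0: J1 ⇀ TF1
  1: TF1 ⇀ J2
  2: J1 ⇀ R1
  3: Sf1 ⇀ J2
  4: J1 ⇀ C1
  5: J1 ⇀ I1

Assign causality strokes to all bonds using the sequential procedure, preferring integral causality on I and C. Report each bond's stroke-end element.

#0 |TF1
#1 |J2
#2 |R1
#3 |Sf1
#4 |J1
#5 |I1

bond 3 |Sf1  (source Sf1 imposes f)
bond 1 |J2  (J2: last free bond brings effort in)
bond 0 |TF1  (TF1 one-in-one-out from 1)
bond 4 |J1  (C1: C, integral causality)
bond 2 |R1  (common-e at J1 fixed by 4)
bond 5 |I1  (J1: bond 4 brought effort, rest push out)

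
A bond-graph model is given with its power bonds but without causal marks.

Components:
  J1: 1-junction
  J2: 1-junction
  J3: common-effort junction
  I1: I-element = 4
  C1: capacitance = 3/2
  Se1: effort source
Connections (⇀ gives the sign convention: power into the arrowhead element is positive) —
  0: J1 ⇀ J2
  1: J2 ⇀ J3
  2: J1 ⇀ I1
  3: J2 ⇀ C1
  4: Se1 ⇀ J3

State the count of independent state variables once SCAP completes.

2  (C1, I1 all integral)

b4 →J3  (Se1 (Se) sets effort on bond)
b1 →J2  (J3 effort already set via bond 4)
b2 →I1  (prefer integral on I1)
b0 →J1  (common-f at J1 fixed by 2)
b3 →J2  (1-jn J2 has f-setter on 0)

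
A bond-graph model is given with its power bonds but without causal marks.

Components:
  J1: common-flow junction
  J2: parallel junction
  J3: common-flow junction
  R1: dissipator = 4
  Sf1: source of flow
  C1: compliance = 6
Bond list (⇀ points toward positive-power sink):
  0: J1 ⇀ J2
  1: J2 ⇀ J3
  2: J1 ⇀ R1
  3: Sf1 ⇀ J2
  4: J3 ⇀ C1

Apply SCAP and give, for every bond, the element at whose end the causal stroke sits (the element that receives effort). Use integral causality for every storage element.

β0 |J1
β1 |J2
β2 |R1
β3 |Sf1
β4 |J3

bond 3 →Sf1  (Sf1 (Sf) sets flow on bond)
bond 4 →J3  (prefer integral on C1)
bond 1 →J2  (J3: last free bond brings flow in)
bond 0 →J1  (common-e at J2 fixed by 1)
bond 2 →R1  (only one flow-in slot at J1)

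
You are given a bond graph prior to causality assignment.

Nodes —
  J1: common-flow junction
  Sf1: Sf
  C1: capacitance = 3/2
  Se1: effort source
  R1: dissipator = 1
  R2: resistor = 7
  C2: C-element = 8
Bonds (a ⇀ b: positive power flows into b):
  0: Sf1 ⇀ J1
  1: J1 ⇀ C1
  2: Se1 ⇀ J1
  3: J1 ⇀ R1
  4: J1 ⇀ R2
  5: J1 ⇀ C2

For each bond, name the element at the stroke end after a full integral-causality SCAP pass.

bond 0 stroke→Sf1
bond 1 stroke→J1
bond 2 stroke→J1
bond 3 stroke→J1
bond 4 stroke→J1
bond 5 stroke→J1

b0 stroke at Sf1  (source Sf1 imposes f)
b2 stroke at J1  (Se1 fixes effort; stroke away)
b1 stroke at J1  (common-f at J1 fixed by 0)
b3 stroke at J1  (1-jn J1 has f-setter on 0)
b4 stroke at J1  (common-f at J1 fixed by 0)
b5 stroke at J1  (J1 flow already set via bond 0)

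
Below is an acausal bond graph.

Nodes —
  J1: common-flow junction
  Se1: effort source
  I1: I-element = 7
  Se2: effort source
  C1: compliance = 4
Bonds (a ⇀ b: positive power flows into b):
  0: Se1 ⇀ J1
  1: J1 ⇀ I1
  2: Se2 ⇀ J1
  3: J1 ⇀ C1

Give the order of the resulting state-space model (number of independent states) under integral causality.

2  (C1, I1 all integral)

b0 stroke at J1  (source Se1 imposes e)
b2 stroke at J1  (Se2 fixes effort; stroke away)
b1 stroke at I1  (I1: I, integral causality)
b3 stroke at J1  (1-jn J1 has f-setter on 1)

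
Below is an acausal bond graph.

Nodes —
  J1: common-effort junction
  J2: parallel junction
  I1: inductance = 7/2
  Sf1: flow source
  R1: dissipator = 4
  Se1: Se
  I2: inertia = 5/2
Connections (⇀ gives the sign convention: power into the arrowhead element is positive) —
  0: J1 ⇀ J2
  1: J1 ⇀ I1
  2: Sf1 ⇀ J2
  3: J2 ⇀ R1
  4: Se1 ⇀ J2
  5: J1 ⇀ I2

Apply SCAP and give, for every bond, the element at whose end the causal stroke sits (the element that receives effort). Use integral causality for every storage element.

bond 0 stroke→J1
bond 1 stroke→I1
bond 2 stroke→Sf1
bond 3 stroke→R1
bond 4 stroke→J2
bond 5 stroke→I2

#2 →Sf1  (Sf1 fixes flow; stroke at Sf1)
#4 →J2  (Se1: effort source, stroke at far end)
#0 →J1  (common-e at J2 fixed by 4)
#3 →R1  (J2: bond 4 brought effort, rest push out)
#1 →I1  (common-e at J1 fixed by 0)
#5 →I2  (common-e at J1 fixed by 0)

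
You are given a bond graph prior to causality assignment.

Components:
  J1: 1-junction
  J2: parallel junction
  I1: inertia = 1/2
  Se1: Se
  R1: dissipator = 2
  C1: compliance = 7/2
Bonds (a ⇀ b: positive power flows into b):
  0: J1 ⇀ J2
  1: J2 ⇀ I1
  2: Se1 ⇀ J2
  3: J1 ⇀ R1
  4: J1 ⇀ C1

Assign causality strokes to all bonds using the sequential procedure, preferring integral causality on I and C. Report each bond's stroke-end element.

bond 2 →J2  (Se1 fixes effort; stroke away)
bond 0 →J1  (J2: bond 2 brought effort, rest push out)
bond 1 →I1  (J2: bond 2 brought effort, rest push out)
bond 4 →J1  (C1: C, integral causality)
bond 3 →R1  (J1: last free bond brings flow in)

#0 |J1
#1 |I1
#2 |J2
#3 |R1
#4 |J1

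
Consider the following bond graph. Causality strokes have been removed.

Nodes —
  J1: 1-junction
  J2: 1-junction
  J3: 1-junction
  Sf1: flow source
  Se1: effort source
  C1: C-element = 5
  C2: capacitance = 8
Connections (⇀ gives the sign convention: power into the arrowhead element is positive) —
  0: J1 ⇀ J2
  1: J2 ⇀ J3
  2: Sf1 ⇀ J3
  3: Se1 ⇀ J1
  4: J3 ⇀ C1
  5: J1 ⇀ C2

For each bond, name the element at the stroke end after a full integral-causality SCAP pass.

#0 stroke→J2
#1 stroke→J3
#2 stroke→Sf1
#3 stroke→J1
#4 stroke→J3
#5 stroke→J1

b2 stroke at Sf1  (Sf1: flow source, stroke at near end)
b3 stroke at J1  (Se1 fixes effort; stroke away)
b1 stroke at J3  (J3: bond 2 brought flow, rest push out)
b4 stroke at J3  (1-jn J3 has f-setter on 2)
b0 stroke at J2  (1-jn J2 has f-setter on 1)
b5 stroke at J1  (1-jn J1 has f-setter on 0)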